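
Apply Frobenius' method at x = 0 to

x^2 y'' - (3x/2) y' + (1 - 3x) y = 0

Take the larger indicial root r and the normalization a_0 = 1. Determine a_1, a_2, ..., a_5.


Write in Frobenius form y'' + (p(x)/x) y' + (q(x)/x^2) y = 0:
  p(x) = -3/2,  q(x) = 1 - 3x.
Indicial equation: r(r-1) + (-3/2) r + (1) = 0 -> roots r_1 = 2, r_2 = 1/2.
Take r = r_1 = 2. Let y(x) = x^r sum_{n>=0} a_n x^n with a_0 = 1.
Substitute y = x^r sum a_n x^n and match x^{r+n}. The recurrence is
  D(n) a_n - 3 a_{n-1} = 0,  where D(n) = (r+n)(r+n-1) + (-3/2)(r+n) + (1).
  a_n = 3 / D(n) * a_{n-1}.
Since the indicial polynomial factors as (r - r_1)(r - r_2), D(n) = (r_1 + n - r_1)(r_1 + n - r_2) = n(n + 3/2).
Evaluating step by step (a_0 = 1):
  n = 1: D(1) = 1(1 + 3/2) = 5/2; numerator = 3(1) = 3; a_1 = (3)/(5/2) = 6/5
  n = 2: D(2) = 2(2 + 3/2) = 7; numerator = 3(6/5) = 18/5; a_2 = (18/5)/(7) = 18/35
  n = 3: D(3) = 3(3 + 3/2) = 27/2; numerator = 3(18/35) = 54/35; a_3 = (54/35)/(27/2) = 4/35
  n = 4: D(4) = 4(4 + 3/2) = 22; numerator = 3(4/35) = 12/35; a_4 = (12/35)/(22) = 6/385
  n = 5: D(5) = 5(5 + 3/2) = 65/2; numerator = 3(6/385) = 18/385; a_5 = (18/385)/(65/2) = 36/25025

r = 2; a_0 = 1; a_1 = 6/5; a_2 = 18/35; a_3 = 4/35; a_4 = 6/385; a_5 = 36/25025


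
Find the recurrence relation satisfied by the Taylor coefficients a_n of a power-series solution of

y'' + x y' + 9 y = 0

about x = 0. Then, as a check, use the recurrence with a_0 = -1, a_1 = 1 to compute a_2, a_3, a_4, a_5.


Substitute y = sum_n a_n x^n.
y''(x) has coefficient (n+2)(n+1) a_{n+2} at x^n;
x y'(x) has coefficient n a_n at x^n (shift);
9 y(x) has coefficient 9 a_n at x^n.
Matching x^n: (n+2)(n+1) a_{n+2} + (n + 9) a_n = 0.
Thus a_{n+2} = (-n - 9) / ((n+1)(n+2)) * a_n.

Check with a_0 = -1, a_1 = 1 (apply the recurrence for n = 0, 1, 2, 3): a_0 = -1, a_1 = 1, a_2 = 9/2, a_3 = -5/3, a_4 = -33/8, a_5 = 1.

a_(n+2) = (-n - 9) / ((n+1)(n+2)) * a_n; check: a_0 = -1, a_1 = 1, a_2 = 9/2, a_3 = -5/3, a_4 = -33/8, a_5 = 1


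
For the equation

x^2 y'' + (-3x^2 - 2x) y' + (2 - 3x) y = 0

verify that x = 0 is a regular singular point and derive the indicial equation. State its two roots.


Divide by x^2 to reach normal form y'' + P_1(x) y' + P_2(x) y = 0 with P_1(x) = -3 - 2/x and P_2(x) = -3/x + 2/x^2.
x = 0 is a singular point because the y'-coefficient -3 - 2/x has a pole at x = 0 and the y-coefficient -3/x + 2/x^2 has a pole at x = 0.
It is a regular singular point because x P_1(x) = p(x) = -3x - 2 and x^2 P_2(x) = q(x) = 2 - 3x are polynomials, hence analytic at x = 0.
p(0) = -2,  q(0) = 2.
Indicial equation: r(r-1) + p(0) r + q(0) = 0, i.e. r^2 + (p(0) - 1) r + q(0) = 0, i.e. r^2 - 3 r + 2 = 0.
Discriminant: (-3)^2 - 4(2) = 1, so r = (3 ± 1)/2.
Solving: r_1 = 2, r_2 = 1.

indicial: r^2 - 3 r + 2 = 0; roots r_1 = 2, r_2 = 1


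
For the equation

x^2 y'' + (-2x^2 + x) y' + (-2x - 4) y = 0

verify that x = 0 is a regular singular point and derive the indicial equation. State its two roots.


Divide by x^2 to reach normal form y'' + P_1(x) y' + P_2(x) y = 0 with P_1(x) = -2 + 1/x and P_2(x) = -2/x - 4/x^2.
x = 0 is a singular point because the y'-coefficient -2 + 1/x has a pole at x = 0 and the y-coefficient -2/x - 4/x^2 has a pole at x = 0.
It is a regular singular point because x P_1(x) = p(x) = 1 - 2x and x^2 P_2(x) = q(x) = -2x - 4 are polynomials, hence analytic at x = 0.
p(0) = 1,  q(0) = -4.
Indicial equation: r(r-1) + p(0) r + q(0) = 0, i.e. r^2 + (p(0) - 1) r + q(0) = 0, i.e. r^2 - 4 = 0.
Discriminant: (0)^2 - 4(-4) = 16, so r = (0 ± 4)/2.
Solving: r_1 = 2, r_2 = -2.

indicial: r^2 - 4 = 0; roots r_1 = 2, r_2 = -2


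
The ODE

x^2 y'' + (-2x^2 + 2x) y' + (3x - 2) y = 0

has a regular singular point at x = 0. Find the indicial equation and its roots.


Divide by x^2 to reach normal form y'' + P_1(x) y' + P_2(x) y = 0 with P_1(x) = -2 + 2/x and P_2(x) = 3/x - 2/x^2.
x = 0 is a singular point because the y'-coefficient -2 + 2/x has a pole at x = 0 and the y-coefficient 3/x - 2/x^2 has a pole at x = 0.
It is a regular singular point because x P_1(x) = p(x) = 2 - 2x and x^2 P_2(x) = q(x) = 3x - 2 are polynomials, hence analytic at x = 0.
p(0) = 2,  q(0) = -2.
Indicial equation: r(r-1) + p(0) r + q(0) = 0, i.e. r^2 + (p(0) - 1) r + q(0) = 0, i.e. r^2 + 1 r - 2 = 0.
Discriminant: (1)^2 - 4(-2) = 9, so r = (-1 ± 3)/2.
Solving: r_1 = 1, r_2 = -2.

indicial: r^2 + 1 r - 2 = 0; roots r_1 = 1, r_2 = -2


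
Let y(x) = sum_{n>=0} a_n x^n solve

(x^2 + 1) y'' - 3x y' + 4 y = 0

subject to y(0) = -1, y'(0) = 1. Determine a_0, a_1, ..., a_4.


Ansatz: y(x) = sum_{n>=0} a_n x^n, so y'(x) = sum_{n>=1} n a_n x^(n-1) and y''(x) = sum_{n>=2} n(n-1) a_n x^(n-2).
Substitute into P(x) y'' + Q(x) y' + R(x) y = 0 with P(x) = x^2 + 1, Q(x) = -3x, R(x) = 4, and match powers of x.
Initial conditions: a_0 = -1, a_1 = 1.
Setting the coefficient of each power of x to zero and solving order by order (substituting the coefficients already found):
  x^0: 2 a_2 + 4 a_0 = 0  ->  2 a_2 = -4 a_0 = 4  ->  a_2 = 2
  x^1: 6 a_3 + a_1 = 0  ->  6 a_3 = -a_1 = -1  ->  a_3 = -1/6
  x^2: 12 a_4 = 0  ->  a_4 = 0
Truncated series: y(x) = -1 + x + 2 x^2 - (1/6) x^3 + O(x^5).

a_0 = -1; a_1 = 1; a_2 = 2; a_3 = -1/6; a_4 = 0


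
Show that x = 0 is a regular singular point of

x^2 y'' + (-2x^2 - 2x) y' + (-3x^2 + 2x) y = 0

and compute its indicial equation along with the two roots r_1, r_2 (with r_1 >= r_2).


Divide by x^2 to reach normal form y'' + P_1(x) y' + P_2(x) y = 0 with P_1(x) = -2 - 2/x and P_2(x) = -3 + 2/x.
x = 0 is a singular point because the y'-coefficient -2 - 2/x has a pole at x = 0 and the y-coefficient -3 + 2/x has a pole at x = 0.
It is a regular singular point because x P_1(x) = p(x) = -2x - 2 and x^2 P_2(x) = q(x) = -3x^2 + 2x are polynomials, hence analytic at x = 0.
p(0) = -2,  q(0) = 0.
Indicial equation: r(r-1) + p(0) r + q(0) = 0, i.e. r^2 + (p(0) - 1) r + q(0) = 0, i.e. r^2 - 3 r = 0.
Discriminant: (-3)^2 - 4(0) = 9, so r = (3 ± 3)/2.
Solving: r_1 = 3, r_2 = 0.

indicial: r^2 - 3 r = 0; roots r_1 = 3, r_2 = 0


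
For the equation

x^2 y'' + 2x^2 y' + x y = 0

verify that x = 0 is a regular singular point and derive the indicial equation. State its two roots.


Divide by x^2 to reach normal form y'' + P_1(x) y' + P_2(x) y = 0 with P_1(x) = 2 and P_2(x) = 1/x.
x = 0 is a singular point because the y-coefficient 1/x has a pole at x = 0.
It is a regular singular point because x P_1(x) = p(x) = 2x and x^2 P_2(x) = q(x) = x are polynomials, hence analytic at x = 0.
p(0) = 0,  q(0) = 0.
Indicial equation: r(r-1) + p(0) r + q(0) = 0, i.e. r^2 + (p(0) - 1) r + q(0) = 0, i.e. r^2 - 1 r = 0.
Discriminant: (-1)^2 - 4(0) = 1, so r = (1 ± 1)/2.
Solving: r_1 = 1, r_2 = 0.

indicial: r^2 - 1 r = 0; roots r_1 = 1, r_2 = 0


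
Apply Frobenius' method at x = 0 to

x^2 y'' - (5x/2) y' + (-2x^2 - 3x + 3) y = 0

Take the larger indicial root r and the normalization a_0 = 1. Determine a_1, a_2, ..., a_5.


Write in Frobenius form y'' + (p(x)/x) y' + (q(x)/x^2) y = 0:
  p(x) = -5/2,  q(x) = -2x^2 - 3x + 3.
Indicial equation: r(r-1) + (-5/2) r + (3) = 0 -> roots r_1 = 2, r_2 = 3/2.
Take r = r_1 = 2. Let y(x) = x^r sum_{n>=0} a_n x^n with a_0 = 1.
Substitute y = x^r sum a_n x^n and match x^{r+n}. The recurrence is
  D(n) a_n - 3 a_{n-1} - 2 a_{n-2} = 0,  where D(n) = (r+n)(r+n-1) + (-5/2)(r+n) + (3).
  a_n = [3 a_{n-1} + 2 a_{n-2}] / D(n).
Since the indicial polynomial factors as (r - r_1)(r - r_2), D(n) = (r_1 + n - r_1)(r_1 + n - r_2) = n(n + 1/2).
Evaluating step by step (a_0 = 1):
  n = 1: D(1) = 1(1 + 1/2) = 3/2; numerator = 3(1) = 3; a_1 = (3)/(3/2) = 2
  n = 2: D(2) = 2(2 + 1/2) = 5; numerator = 3(2) + 2(1) = 8; a_2 = (8)/(5) = 8/5
  n = 3: D(3) = 3(3 + 1/2) = 21/2; numerator = 3(8/5) + 2(2) = 44/5; a_3 = (44/5)/(21/2) = 88/105
  n = 4: D(4) = 4(4 + 1/2) = 18; numerator = 3(88/105) + 2(8/5) = 40/7; a_4 = (40/7)/(18) = 20/63
  n = 5: D(5) = 5(5 + 1/2) = 55/2; numerator = 3(20/63) + 2(88/105) = 92/35; a_5 = (92/35)/(55/2) = 184/1925

r = 2; a_0 = 1; a_1 = 2; a_2 = 8/5; a_3 = 88/105; a_4 = 20/63; a_5 = 184/1925


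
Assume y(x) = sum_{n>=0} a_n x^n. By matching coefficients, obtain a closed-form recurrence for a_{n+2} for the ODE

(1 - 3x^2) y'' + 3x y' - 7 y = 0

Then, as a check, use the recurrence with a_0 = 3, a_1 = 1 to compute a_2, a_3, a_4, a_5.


Substitute y = sum_n a_n x^n.
(1 - 3 x^2) y'' contributes (n+2)(n+1) a_{n+2} - 3 n(n-1) a_n at x^n.
3 x y'(x) contributes 3 n a_n at x^n.
-7 y(x) contributes -7 a_n at x^n.
Matching x^n: (n+2)(n+1) a_{n+2} + (-3 n(n-1) + 3 n - 7) a_n = 0.
Thus a_{n+2} = (3 n(n-1) - 3 n + 7) / ((n+1)(n+2)) * a_n.

Check with a_0 = 3, a_1 = 1 (apply the recurrence for n = 0, 1, 2, 3): a_0 = 3, a_1 = 1, a_2 = 21/2, a_3 = 2/3, a_4 = 49/8, a_5 = 8/15.

a_(n+2) = (3 n(n-1) - 3 n + 7) / ((n+1)(n+2)) * a_n; check: a_0 = 3, a_1 = 1, a_2 = 21/2, a_3 = 2/3, a_4 = 49/8, a_5 = 8/15


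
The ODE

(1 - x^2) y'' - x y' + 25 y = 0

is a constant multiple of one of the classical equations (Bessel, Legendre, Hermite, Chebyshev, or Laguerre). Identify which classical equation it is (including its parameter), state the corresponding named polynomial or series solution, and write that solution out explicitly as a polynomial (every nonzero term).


The equation is already in a standard form:  (1 - x^2) y'' - x y' + 25 y = 0.
This matches the Chebyshev equation (1 - x^2) y'' - x y' + n^2 y = 0 (note the -x y' term, not -2x y') with n^2 = 25, so n = 5; the polynomial solution is T_5(x).
With y = sum_k a_k x^k, matching x^k gives (k+2)(k+1) a_{k+2} = (k^2 - n^2) a_k = (k - 5)(k + 5) a_k. The right side vanishes at k = 5, so the series with the parity of 5 terminates at degree 5.
Standard normalization: leading coefficient of T_n is 2^(n-1), so a_5 = 2^4 = 16. Work downward with a_k = (k+1)(k+2) a_{k+2} / ((k - 5)(k + 5)):
  a_3 = (4)(5)(16) / ((3 - 5)(3 + 5)) = 320/(-16) = -20
  a_1 = (2)(3)(-20) / ((1 - 5)(1 + 5)) = -120/(-24) = 5
Hence T_5(x) = 16 x^5 - 20 x^3 + 5 x.

T_5(x); series = 16 x^5 - 20 x^3 + 5 x


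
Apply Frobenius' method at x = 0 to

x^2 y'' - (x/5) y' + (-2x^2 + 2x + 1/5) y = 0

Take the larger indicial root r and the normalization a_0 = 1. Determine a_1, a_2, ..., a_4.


Write in Frobenius form y'' + (p(x)/x) y' + (q(x)/x^2) y = 0:
  p(x) = -1/5,  q(x) = -2x^2 + 2x + 1/5.
Indicial equation: r(r-1) + (-1/5) r + (1/5) = 0 -> roots r_1 = 1, r_2 = 1/5.
Take r = r_1 = 1. Let y(x) = x^r sum_{n>=0} a_n x^n with a_0 = 1.
Substitute y = x^r sum a_n x^n and match x^{r+n}. The recurrence is
  D(n) a_n + 2 a_{n-1} - 2 a_{n-2} = 0,  where D(n) = (r+n)(r+n-1) + (-1/5)(r+n) + (1/5).
  a_n = [-2 a_{n-1} + 2 a_{n-2}] / D(n).
Since the indicial polynomial factors as (r - r_1)(r - r_2), D(n) = (r_1 + n - r_1)(r_1 + n - r_2) = n(n + 4/5).
Evaluating step by step (a_0 = 1):
  n = 1: D(1) = 1(1 + 4/5) = 9/5; numerator = -2(1) = -2; a_1 = (-2)/(9/5) = -10/9
  n = 2: D(2) = 2(2 + 4/5) = 28/5; numerator = -2(-10/9) + 2(1) = 38/9; a_2 = (38/9)/(28/5) = 95/126
  n = 3: D(3) = 3(3 + 4/5) = 57/5; numerator = -2(95/126) + 2(-10/9) = -235/63; a_3 = (-235/63)/(57/5) = -1175/3591
  n = 4: D(4) = 4(4 + 4/5) = 96/5; numerator = -2(-1175/3591) + 2(95/126) = 7765/3591; a_4 = (7765/3591)/(96/5) = 38825/344736

r = 1; a_0 = 1; a_1 = -10/9; a_2 = 95/126; a_3 = -1175/3591; a_4 = 38825/344736


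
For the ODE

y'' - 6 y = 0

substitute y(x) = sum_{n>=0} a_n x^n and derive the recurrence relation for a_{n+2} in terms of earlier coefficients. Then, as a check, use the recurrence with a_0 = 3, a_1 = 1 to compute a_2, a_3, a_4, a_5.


Substitute y = sum_n a_n x^n into y'' + (const) y = 0.
y''(x) = sum_{n>=0} (n+2)(n+1) a_{n+2} x^n.
The ODE becomes sum_n [(n+2)(n+1) a_{n+2} - 6 a_n] x^n = 0.
Setting each coefficient to zero gives the recurrence:
  (n+2)(n+1) a_{n+2} - 6 a_n = 0,
  a_{n+2} = 6 / ((n+1)(n+2)) a_n.

Check with a_0 = 3, a_1 = 1 (apply the recurrence for n = 0, 1, 2, 3): a_0 = 3, a_1 = 1, a_2 = 9, a_3 = 1, a_4 = 9/2, a_5 = 3/10.

a_{n+2} = 6/((n+1)(n+2)) * a_n; check: a_0 = 3, a_1 = 1, a_2 = 9, a_3 = 1, a_4 = 9/2, a_5 = 3/10


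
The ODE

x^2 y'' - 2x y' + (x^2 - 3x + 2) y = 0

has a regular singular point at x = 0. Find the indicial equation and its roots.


Divide by x^2 to reach normal form y'' + P_1(x) y' + P_2(x) y = 0 with P_1(x) = -2/x and P_2(x) = 1 - 3/x + 2/x^2.
x = 0 is a singular point because the y'-coefficient -2/x has a pole at x = 0 and the y-coefficient 1 - 3/x + 2/x^2 has a pole at x = 0.
It is a regular singular point because x P_1(x) = p(x) = -2 and x^2 P_2(x) = q(x) = x^2 - 3x + 2 are polynomials, hence analytic at x = 0.
p(0) = -2,  q(0) = 2.
Indicial equation: r(r-1) + p(0) r + q(0) = 0, i.e. r^2 + (p(0) - 1) r + q(0) = 0, i.e. r^2 - 3 r + 2 = 0.
Discriminant: (-3)^2 - 4(2) = 1, so r = (3 ± 1)/2.
Solving: r_1 = 2, r_2 = 1.

indicial: r^2 - 3 r + 2 = 0; roots r_1 = 2, r_2 = 1


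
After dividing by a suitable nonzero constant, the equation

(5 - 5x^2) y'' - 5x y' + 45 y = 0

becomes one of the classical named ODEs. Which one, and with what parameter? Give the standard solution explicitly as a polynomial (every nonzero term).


All three coefficients share the factor 5; dividing through by 5 gives  (1 - x^2) y'' - x y' + 9 y = 0.
This matches the Chebyshev equation (1 - x^2) y'' - x y' + n^2 y = 0 (note the -x y' term, not -2x y') with n^2 = 9, so n = 3; the polynomial solution is T_3(x).
With y = sum_k a_k x^k, matching x^k gives (k+2)(k+1) a_{k+2} = (k^2 - n^2) a_k = (k - 3)(k + 3) a_k. The right side vanishes at k = 3, so the series with the parity of 3 terminates at degree 3.
Standard normalization: leading coefficient of T_n is 2^(n-1), so a_3 = 2^2 = 4. Work downward with a_k = (k+1)(k+2) a_{k+2} / ((k - 3)(k + 3)):
  a_1 = (2)(3)(4) / ((1 - 3)(1 + 3)) = 24/(-8) = -3
Hence T_3(x) = 4 x^3 - 3 x.

T_3(x); series = 4 x^3 - 3 x


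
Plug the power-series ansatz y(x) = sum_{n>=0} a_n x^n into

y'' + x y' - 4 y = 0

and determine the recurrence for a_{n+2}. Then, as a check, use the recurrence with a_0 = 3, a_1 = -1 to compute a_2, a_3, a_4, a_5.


Substitute y = sum_n a_n x^n.
y''(x) has coefficient (n+2)(n+1) a_{n+2} at x^n;
x y'(x) has coefficient n a_n at x^n (shift);
-4 y(x) has coefficient -4 a_n at x^n.
Matching x^n: (n+2)(n+1) a_{n+2} + (n - 4) a_n = 0.
Thus a_{n+2} = (-n + 4) / ((n+1)(n+2)) * a_n.

Check with a_0 = 3, a_1 = -1 (apply the recurrence for n = 0, 1, 2, 3): a_0 = 3, a_1 = -1, a_2 = 6, a_3 = -1/2, a_4 = 1, a_5 = -1/40.

a_(n+2) = (-n + 4) / ((n+1)(n+2)) * a_n; check: a_0 = 3, a_1 = -1, a_2 = 6, a_3 = -1/2, a_4 = 1, a_5 = -1/40


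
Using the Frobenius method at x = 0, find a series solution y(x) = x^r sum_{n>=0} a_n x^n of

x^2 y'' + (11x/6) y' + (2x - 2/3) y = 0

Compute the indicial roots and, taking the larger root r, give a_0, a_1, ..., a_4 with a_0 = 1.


Write in Frobenius form y'' + (p(x)/x) y' + (q(x)/x^2) y = 0:
  p(x) = 11/6,  q(x) = 2x - 2/3.
Indicial equation: r(r-1) + (11/6) r + (-2/3) = 0 -> roots r_1 = 1/2, r_2 = -4/3.
Take r = r_1 = 1/2. Let y(x) = x^r sum_{n>=0} a_n x^n with a_0 = 1.
Substitute y = x^r sum a_n x^n and match x^{r+n}. The recurrence is
  D(n) a_n + 2 a_{n-1} = 0,  where D(n) = (r+n)(r+n-1) + (11/6)(r+n) + (-2/3).
  a_n = -2 / D(n) * a_{n-1}.
Since the indicial polynomial factors as (r - r_1)(r - r_2), D(n) = (r_1 + n - r_1)(r_1 + n - r_2) = n(n + 11/6).
Evaluating step by step (a_0 = 1):
  n = 1: D(1) = 1(1 + 11/6) = 17/6; numerator = -2(1) = -2; a_1 = (-2)/(17/6) = -12/17
  n = 2: D(2) = 2(2 + 11/6) = 23/3; numerator = -2(-12/17) = 24/17; a_2 = (24/17)/(23/3) = 72/391
  n = 3: D(3) = 3(3 + 11/6) = 29/2; numerator = -2(72/391) = -144/391; a_3 = (-144/391)/(29/2) = -288/11339
  n = 4: D(4) = 4(4 + 11/6) = 70/3; numerator = -2(-288/11339) = 576/11339; a_4 = (576/11339)/(70/3) = 864/396865

r = 1/2; a_0 = 1; a_1 = -12/17; a_2 = 72/391; a_3 = -288/11339; a_4 = 864/396865


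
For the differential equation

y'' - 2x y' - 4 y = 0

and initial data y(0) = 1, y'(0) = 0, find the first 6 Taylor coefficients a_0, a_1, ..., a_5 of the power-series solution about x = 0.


Ansatz: y(x) = sum_{n>=0} a_n x^n, so y'(x) = sum_{n>=1} n a_n x^(n-1) and y''(x) = sum_{n>=2} n(n-1) a_n x^(n-2).
Substitute into P(x) y'' + Q(x) y' + R(x) y = 0 with P(x) = 1, Q(x) = -2x, R(x) = -4, and match powers of x.
Initial conditions: a_0 = 1, a_1 = 0.
Setting the coefficient of each power of x to zero and solving order by order (substituting the coefficients already found):
  x^0: 2 a_2 - 4 a_0 = 0  ->  2 a_2 = 4 a_0 = 4  ->  a_2 = 2
  x^1: 6 a_3 - 6 a_1 = 0  ->  6 a_3 = 6 a_1 = 0  ->  a_3 = 0
  x^2: 12 a_4 - 8 a_2 = 0  ->  12 a_4 = 8 a_2 = 16  ->  a_4 = 4/3
  x^3: 20 a_5 - 10 a_3 = 0  ->  20 a_5 = 10 a_3 = 0  ->  a_5 = 0
Truncated series: y(x) = 1 + 2 x^2 + (4/3) x^4 + O(x^6).

a_0 = 1; a_1 = 0; a_2 = 2; a_3 = 0; a_4 = 4/3; a_5 = 0


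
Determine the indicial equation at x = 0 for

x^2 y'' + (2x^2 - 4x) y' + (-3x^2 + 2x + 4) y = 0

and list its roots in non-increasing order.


Divide by x^2 to reach normal form y'' + P_1(x) y' + P_2(x) y = 0 with P_1(x) = 2 - 4/x and P_2(x) = -3 + 2/x + 4/x^2.
x = 0 is a singular point because the y'-coefficient 2 - 4/x has a pole at x = 0 and the y-coefficient -3 + 2/x + 4/x^2 has a pole at x = 0.
It is a regular singular point because x P_1(x) = p(x) = 2x - 4 and x^2 P_2(x) = q(x) = -3x^2 + 2x + 4 are polynomials, hence analytic at x = 0.
p(0) = -4,  q(0) = 4.
Indicial equation: r(r-1) + p(0) r + q(0) = 0, i.e. r^2 + (p(0) - 1) r + q(0) = 0, i.e. r^2 - 5 r + 4 = 0.
Discriminant: (-5)^2 - 4(4) = 9, so r = (5 ± 3)/2.
Solving: r_1 = 4, r_2 = 1.

indicial: r^2 - 5 r + 4 = 0; roots r_1 = 4, r_2 = 1


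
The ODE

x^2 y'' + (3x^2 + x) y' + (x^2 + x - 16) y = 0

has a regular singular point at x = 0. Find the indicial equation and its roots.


Divide by x^2 to reach normal form y'' + P_1(x) y' + P_2(x) y = 0 with P_1(x) = 3 + 1/x and P_2(x) = 1 + 1/x - 16/x^2.
x = 0 is a singular point because the y'-coefficient 3 + 1/x has a pole at x = 0 and the y-coefficient 1 + 1/x - 16/x^2 has a pole at x = 0.
It is a regular singular point because x P_1(x) = p(x) = 3x + 1 and x^2 P_2(x) = q(x) = x^2 + x - 16 are polynomials, hence analytic at x = 0.
p(0) = 1,  q(0) = -16.
Indicial equation: r(r-1) + p(0) r + q(0) = 0, i.e. r^2 + (p(0) - 1) r + q(0) = 0, i.e. r^2 - 16 = 0.
Discriminant: (0)^2 - 4(-16) = 64, so r = (0 ± 8)/2.
Solving: r_1 = 4, r_2 = -4.

indicial: r^2 - 16 = 0; roots r_1 = 4, r_2 = -4


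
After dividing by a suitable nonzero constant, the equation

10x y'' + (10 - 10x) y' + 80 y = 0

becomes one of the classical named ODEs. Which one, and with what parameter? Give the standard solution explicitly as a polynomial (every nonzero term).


All three coefficients share the factor 10; dividing through by 10 gives  x y'' + (1 - x) y' + 8 y = 0.
This matches the Laguerre equation x y'' + (1 - x) y' + n y = 0 with n = 8; the polynomial solution is L_8(x).
With y = sum_k a_k x^k, matching x^k gives (k+1)k a_{k+1} + (k+1) a_{k+1} - k a_k + n a_k = 0, i.e. (k+1)^2 a_{k+1} = (k - n) a_k = (k - 8) a_k. The right side vanishes at k = 8, so the series terminates at degree 8.
Standard normalization L_n(0) = 1 gives a_0 = 1. Work upward with a_{k+1} = (k - 8) a_k / (k+1)^2:
  a_1 = (0 - 8)(1) / 1^2 = -8/1 = -8
  a_2 = (1 - 8)(-8) / 2^2 = 56/4 = 14
  a_3 = (2 - 8)(14) / 3^2 = -84/9 = -28/3
  a_4 = (3 - 8)(-28/3) / 4^2 = (140/3)/16 = 35/12
  a_5 = (4 - 8)(35/12) / 5^2 = (-35/3)/25 = -7/15
  a_6 = (5 - 8)(-7/15) / 6^2 = (7/5)/36 = 7/180
  a_7 = (6 - 8)(7/180) / 7^2 = (-7/90)/49 = -1/630
  a_8 = (7 - 8)(-1/630) / 8^2 = (1/630)/64 = 1/40320
Hence L_8(x) = x^8/40320 - x^7/630 + 7 x^6/180 - 7 x^5/15 + 35 x^4/12 - 28 x^3/3 + 14 x^2 - 8 x + 1.

L_8(x); series = x^8/40320 - x^7/630 + 7 x^6/180 - 7 x^5/15 + 35 x^4/12 - 28 x^3/3 + 14 x^2 - 8 x + 1


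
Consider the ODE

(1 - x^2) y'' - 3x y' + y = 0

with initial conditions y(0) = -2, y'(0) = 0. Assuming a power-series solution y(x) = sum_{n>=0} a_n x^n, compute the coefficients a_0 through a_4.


Ansatz: y(x) = sum_{n>=0} a_n x^n, so y'(x) = sum_{n>=1} n a_n x^(n-1) and y''(x) = sum_{n>=2} n(n-1) a_n x^(n-2).
Substitute into P(x) y'' + Q(x) y' + R(x) y = 0 with P(x) = 1 - x^2, Q(x) = -3x, R(x) = 1, and match powers of x.
Initial conditions: a_0 = -2, a_1 = 0.
Setting the coefficient of each power of x to zero and solving order by order (substituting the coefficients already found):
  x^0: 2 a_2 + a_0 = 0  ->  2 a_2 = -a_0 = 2  ->  a_2 = 1
  x^1: 6 a_3 - 2 a_1 = 0  ->  6 a_3 = 2 a_1 = 0  ->  a_3 = 0
  x^2: 12 a_4 - 7 a_2 = 0  ->  12 a_4 = 7 a_2 = 7  ->  a_4 = 7/12
Truncated series: y(x) = -2 + x^2 + (7/12) x^4 + O(x^5).

a_0 = -2; a_1 = 0; a_2 = 1; a_3 = 0; a_4 = 7/12


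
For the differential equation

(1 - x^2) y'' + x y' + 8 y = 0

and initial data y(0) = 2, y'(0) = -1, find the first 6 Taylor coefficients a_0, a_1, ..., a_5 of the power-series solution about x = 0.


Ansatz: y(x) = sum_{n>=0} a_n x^n, so y'(x) = sum_{n>=1} n a_n x^(n-1) and y''(x) = sum_{n>=2} n(n-1) a_n x^(n-2).
Substitute into P(x) y'' + Q(x) y' + R(x) y = 0 with P(x) = 1 - x^2, Q(x) = x, R(x) = 8, and match powers of x.
Initial conditions: a_0 = 2, a_1 = -1.
Setting the coefficient of each power of x to zero and solving order by order (substituting the coefficients already found):
  x^0: 2 a_2 + 8 a_0 = 0  ->  2 a_2 = -8 a_0 = -16  ->  a_2 = -8
  x^1: 6 a_3 + 9 a_1 = 0  ->  6 a_3 = -9 a_1 = 9  ->  a_3 = 3/2
  x^2: 12 a_4 + 8 a_2 = 0  ->  12 a_4 = -8 a_2 = 64  ->  a_4 = 16/3
  x^3: 20 a_5 + 5 a_3 = 0  ->  20 a_5 = -5 a_3 = -15/2  ->  a_5 = -3/8
Truncated series: y(x) = 2 - x - 8 x^2 + (3/2) x^3 + (16/3) x^4 - (3/8) x^5 + O(x^6).

a_0 = 2; a_1 = -1; a_2 = -8; a_3 = 3/2; a_4 = 16/3; a_5 = -3/8


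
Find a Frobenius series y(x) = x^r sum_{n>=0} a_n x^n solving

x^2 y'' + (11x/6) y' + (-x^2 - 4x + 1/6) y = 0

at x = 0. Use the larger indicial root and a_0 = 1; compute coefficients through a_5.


Write in Frobenius form y'' + (p(x)/x) y' + (q(x)/x^2) y = 0:
  p(x) = 11/6,  q(x) = -x^2 - 4x + 1/6.
Indicial equation: r(r-1) + (11/6) r + (1/6) = 0 -> roots r_1 = -1/3, r_2 = -1/2.
Take r = r_1 = -1/3. Let y(x) = x^r sum_{n>=0} a_n x^n with a_0 = 1.
Substitute y = x^r sum a_n x^n and match x^{r+n}. The recurrence is
  D(n) a_n - 4 a_{n-1} - 1 a_{n-2} = 0,  where D(n) = (r+n)(r+n-1) + (11/6)(r+n) + (1/6).
  a_n = [4 a_{n-1} + 1 a_{n-2}] / D(n).
Since the indicial polynomial factors as (r - r_1)(r - r_2), D(n) = (r_1 + n - r_1)(r_1 + n - r_2) = n(n + 1/6).
Evaluating step by step (a_0 = 1):
  n = 1: D(1) = 1(1 + 1/6) = 7/6; numerator = 4(1) = 4; a_1 = (4)/(7/6) = 24/7
  n = 2: D(2) = 2(2 + 1/6) = 13/3; numerator = 4(24/7) + 1(1) = 103/7; a_2 = (103/7)/(13/3) = 309/91
  n = 3: D(3) = 3(3 + 1/6) = 19/2; numerator = 4(309/91) + 1(24/7) = 1548/91; a_3 = (1548/91)/(19/2) = 3096/1729
  n = 4: D(4) = 4(4 + 1/6) = 50/3; numerator = 4(3096/1729) + 1(309/91) = 18255/1729; a_4 = (18255/1729)/(50/3) = 10953/17290
  n = 5: D(5) = 5(5 + 1/6) = 155/6; numerator = 4(10953/17290) + 1(3096/1729) = 37386/8645; a_5 = (37386/8645)/(155/6) = 7236/43225

r = -1/3; a_0 = 1; a_1 = 24/7; a_2 = 309/91; a_3 = 3096/1729; a_4 = 10953/17290; a_5 = 7236/43225


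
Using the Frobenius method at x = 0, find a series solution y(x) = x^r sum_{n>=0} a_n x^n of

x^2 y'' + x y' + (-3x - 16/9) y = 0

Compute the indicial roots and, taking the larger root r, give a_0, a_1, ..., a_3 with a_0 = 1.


Write in Frobenius form y'' + (p(x)/x) y' + (q(x)/x^2) y = 0:
  p(x) = 1,  q(x) = -3x - 16/9.
Indicial equation: r(r-1) + (1) r + (-16/9) = 0 -> roots r_1 = 4/3, r_2 = -4/3.
Take r = r_1 = 4/3. Let y(x) = x^r sum_{n>=0} a_n x^n with a_0 = 1.
Substitute y = x^r sum a_n x^n and match x^{r+n}. The recurrence is
  D(n) a_n - 3 a_{n-1} = 0,  where D(n) = (r+n)(r+n-1) + (1)(r+n) + (-16/9).
  a_n = 3 / D(n) * a_{n-1}.
Since the indicial polynomial factors as (r - r_1)(r - r_2), D(n) = (r_1 + n - r_1)(r_1 + n - r_2) = n(n + 8/3).
Evaluating step by step (a_0 = 1):
  n = 1: D(1) = 1(1 + 8/3) = 11/3; numerator = 3(1) = 3; a_1 = (3)/(11/3) = 9/11
  n = 2: D(2) = 2(2 + 8/3) = 28/3; numerator = 3(9/11) = 27/11; a_2 = (27/11)/(28/3) = 81/308
  n = 3: D(3) = 3(3 + 8/3) = 17; numerator = 3(81/308) = 243/308; a_3 = (243/308)/(17) = 243/5236

r = 4/3; a_0 = 1; a_1 = 9/11; a_2 = 81/308; a_3 = 243/5236


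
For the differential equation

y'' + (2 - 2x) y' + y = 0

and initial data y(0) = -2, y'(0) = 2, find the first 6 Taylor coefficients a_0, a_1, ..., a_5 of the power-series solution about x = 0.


Ansatz: y(x) = sum_{n>=0} a_n x^n, so y'(x) = sum_{n>=1} n a_n x^(n-1) and y''(x) = sum_{n>=2} n(n-1) a_n x^(n-2).
Substitute into P(x) y'' + Q(x) y' + R(x) y = 0 with P(x) = 1, Q(x) = 2 - 2x, R(x) = 1, and match powers of x.
Initial conditions: a_0 = -2, a_1 = 2.
Setting the coefficient of each power of x to zero and solving order by order (substituting the coefficients already found):
  x^0: 2 a_2 + 2 a_1 + a_0 = 0  ->  2 a_2 = -2 a_1 - a_0 = -2  ->  a_2 = -1
  x^1: 6 a_3 + 4 a_2 - a_1 = 0  ->  6 a_3 = -4 a_2 + a_1 = 6  ->  a_3 = 1
  x^2: 12 a_4 + 6 a_3 - 3 a_2 = 0  ->  12 a_4 = -6 a_3 + 3 a_2 = -9  ->  a_4 = -3/4
  x^3: 20 a_5 + 8 a_4 - 5 a_3 = 0  ->  20 a_5 = -8 a_4 + 5 a_3 = 11  ->  a_5 = 11/20
Truncated series: y(x) = -2 + 2 x - x^2 + x^3 - (3/4) x^4 + (11/20) x^5 + O(x^6).

a_0 = -2; a_1 = 2; a_2 = -1; a_3 = 1; a_4 = -3/4; a_5 = 11/20


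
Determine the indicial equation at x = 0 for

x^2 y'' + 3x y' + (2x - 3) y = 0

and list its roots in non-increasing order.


Divide by x^2 to reach normal form y'' + P_1(x) y' + P_2(x) y = 0 with P_1(x) = 3/x and P_2(x) = 2/x - 3/x^2.
x = 0 is a singular point because the y'-coefficient 3/x has a pole at x = 0 and the y-coefficient 2/x - 3/x^2 has a pole at x = 0.
It is a regular singular point because x P_1(x) = p(x) = 3 and x^2 P_2(x) = q(x) = 2x - 3 are polynomials, hence analytic at x = 0.
p(0) = 3,  q(0) = -3.
Indicial equation: r(r-1) + p(0) r + q(0) = 0, i.e. r^2 + (p(0) - 1) r + q(0) = 0, i.e. r^2 + 2 r - 3 = 0.
Discriminant: (2)^2 - 4(-3) = 16, so r = (-2 ± 4)/2.
Solving: r_1 = 1, r_2 = -3.

indicial: r^2 + 2 r - 3 = 0; roots r_1 = 1, r_2 = -3


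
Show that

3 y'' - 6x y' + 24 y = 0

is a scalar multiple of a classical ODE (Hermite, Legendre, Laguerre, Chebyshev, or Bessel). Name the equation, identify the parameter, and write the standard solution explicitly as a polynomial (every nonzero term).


All three coefficients share the factor 3; dividing through by 3 gives  y'' - 2x y' + 8 y = 0.
This matches the Hermite equation y'' - 2x y' + 2n y = 0 with 2n = 8, so n = 4; the polynomial solution is H_4(x).
With y = sum_k a_k x^k, matching x^k gives (k+2)(k+1) a_{k+2} = 2(k - n) a_k = 2(k - 4) a_k. The right side vanishes at k = 4, so the series with the parity of 4 terminates at degree 4.
Standard normalization: leading coefficient of H_n is 2^n, so a_4 = 2^4 = 16. Work downward with a_k = (k+1)(k+2) a_{k+2} / (2(k - n)):
  a_2 = (3)(4)(16) / (2(2 - 4)) = 192/(-4) = -48
  a_0 = (1)(2)(-48) / (2(0 - 4)) = -96/(-8) = 12
Hence H_4(x) = 16 x^4 - 48 x^2 + 12.

H_4(x); series = 16 x^4 - 48 x^2 + 12


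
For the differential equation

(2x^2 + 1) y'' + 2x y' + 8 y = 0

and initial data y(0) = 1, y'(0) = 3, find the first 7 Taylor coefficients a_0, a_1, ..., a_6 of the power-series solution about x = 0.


Ansatz: y(x) = sum_{n>=0} a_n x^n, so y'(x) = sum_{n>=1} n a_n x^(n-1) and y''(x) = sum_{n>=2} n(n-1) a_n x^(n-2).
Substitute into P(x) y'' + Q(x) y' + R(x) y = 0 with P(x) = 2x^2 + 1, Q(x) = 2x, R(x) = 8, and match powers of x.
Initial conditions: a_0 = 1, a_1 = 3.
Setting the coefficient of each power of x to zero and solving order by order (substituting the coefficients already found):
  x^0: 2 a_2 + 8 a_0 = 0  ->  2 a_2 = -8 a_0 = -8  ->  a_2 = -4
  x^1: 6 a_3 + 10 a_1 = 0  ->  6 a_3 = -10 a_1 = -30  ->  a_3 = -5
  x^2: 12 a_4 + 16 a_2 = 0  ->  12 a_4 = -16 a_2 = 64  ->  a_4 = 16/3
  x^3: 20 a_5 + 26 a_3 = 0  ->  20 a_5 = -26 a_3 = 130  ->  a_5 = 13/2
  x^4: 30 a_6 + 40 a_4 = 0  ->  30 a_6 = -40 a_4 = -640/3  ->  a_6 = -64/9
Truncated series: y(x) = 1 + 3 x - 4 x^2 - 5 x^3 + (16/3) x^4 + (13/2) x^5 - (64/9) x^6 + O(x^7).

a_0 = 1; a_1 = 3; a_2 = -4; a_3 = -5; a_4 = 16/3; a_5 = 13/2; a_6 = -64/9


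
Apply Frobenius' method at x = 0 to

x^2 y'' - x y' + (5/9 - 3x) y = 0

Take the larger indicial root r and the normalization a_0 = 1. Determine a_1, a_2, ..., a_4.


Write in Frobenius form y'' + (p(x)/x) y' + (q(x)/x^2) y = 0:
  p(x) = -1,  q(x) = 5/9 - 3x.
Indicial equation: r(r-1) + (-1) r + (5/9) = 0 -> roots r_1 = 5/3, r_2 = 1/3.
Take r = r_1 = 5/3. Let y(x) = x^r sum_{n>=0} a_n x^n with a_0 = 1.
Substitute y = x^r sum a_n x^n and match x^{r+n}. The recurrence is
  D(n) a_n - 3 a_{n-1} = 0,  where D(n) = (r+n)(r+n-1) + (-1)(r+n) + (5/9).
  a_n = 3 / D(n) * a_{n-1}.
Since the indicial polynomial factors as (r - r_1)(r - r_2), D(n) = (r_1 + n - r_1)(r_1 + n - r_2) = n(n + 4/3).
Evaluating step by step (a_0 = 1):
  n = 1: D(1) = 1(1 + 4/3) = 7/3; numerator = 3(1) = 3; a_1 = (3)/(7/3) = 9/7
  n = 2: D(2) = 2(2 + 4/3) = 20/3; numerator = 3(9/7) = 27/7; a_2 = (27/7)/(20/3) = 81/140
  n = 3: D(3) = 3(3 + 4/3) = 13; numerator = 3(81/140) = 243/140; a_3 = (243/140)/(13) = 243/1820
  n = 4: D(4) = 4(4 + 4/3) = 64/3; numerator = 3(243/1820) = 729/1820; a_4 = (729/1820)/(64/3) = 2187/116480

r = 5/3; a_0 = 1; a_1 = 9/7; a_2 = 81/140; a_3 = 243/1820; a_4 = 2187/116480


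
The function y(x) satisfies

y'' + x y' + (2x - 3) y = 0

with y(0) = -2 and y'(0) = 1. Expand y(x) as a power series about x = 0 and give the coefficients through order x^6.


Ansatz: y(x) = sum_{n>=0} a_n x^n, so y'(x) = sum_{n>=1} n a_n x^(n-1) and y''(x) = sum_{n>=2} n(n-1) a_n x^(n-2).
Substitute into P(x) y'' + Q(x) y' + R(x) y = 0 with P(x) = 1, Q(x) = x, R(x) = 2x - 3, and match powers of x.
Initial conditions: a_0 = -2, a_1 = 1.
Setting the coefficient of each power of x to zero and solving order by order (substituting the coefficients already found):
  x^0: 2 a_2 - 3 a_0 = 0  ->  2 a_2 = 3 a_0 = -6  ->  a_2 = -3
  x^1: 6 a_3 - 2 a_1 + 2 a_0 = 0  ->  6 a_3 = 2 a_1 - 2 a_0 = 6  ->  a_3 = 1
  x^2: 12 a_4 - a_2 + 2 a_1 = 0  ->  12 a_4 = a_2 - 2 a_1 = -5  ->  a_4 = -5/12
  x^3: 20 a_5 + 2 a_2 = 0  ->  20 a_5 = -2 a_2 = 6  ->  a_5 = 3/10
  x^4: 30 a_6 + a_4 + 2 a_3 = 0  ->  30 a_6 = -a_4 - 2 a_3 = -19/12  ->  a_6 = -19/360
Truncated series: y(x) = -2 + x - 3 x^2 + x^3 - (5/12) x^4 + (3/10) x^5 - (19/360) x^6 + O(x^7).

a_0 = -2; a_1 = 1; a_2 = -3; a_3 = 1; a_4 = -5/12; a_5 = 3/10; a_6 = -19/360


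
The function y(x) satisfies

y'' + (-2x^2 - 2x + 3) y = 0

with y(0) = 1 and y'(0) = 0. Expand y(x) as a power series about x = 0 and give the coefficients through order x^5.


Ansatz: y(x) = sum_{n>=0} a_n x^n, so y'(x) = sum_{n>=1} n a_n x^(n-1) and y''(x) = sum_{n>=2} n(n-1) a_n x^(n-2).
Substitute into P(x) y'' + Q(x) y' + R(x) y = 0 with P(x) = 1, Q(x) = 0, R(x) = -2x^2 - 2x + 3, and match powers of x.
Initial conditions: a_0 = 1, a_1 = 0.
Setting the coefficient of each power of x to zero and solving order by order (substituting the coefficients already found):
  x^0: 2 a_2 + 3 a_0 = 0  ->  2 a_2 = -3 a_0 = -3  ->  a_2 = -3/2
  x^1: 6 a_3 + 3 a_1 - 2 a_0 = 0  ->  6 a_3 = -3 a_1 + 2 a_0 = 2  ->  a_3 = 1/3
  x^2: 12 a_4 + 3 a_2 - 2 a_1 - 2 a_0 = 0  ->  12 a_4 = -3 a_2 + 2 a_1 + 2 a_0 = 13/2  ->  a_4 = 13/24
  x^3: 20 a_5 + 3 a_3 - 2 a_2 - 2 a_1 = 0  ->  20 a_5 = -3 a_3 + 2 a_2 + 2 a_1 = -4  ->  a_5 = -1/5
Truncated series: y(x) = 1 - (3/2) x^2 + (1/3) x^3 + (13/24) x^4 - (1/5) x^5 + O(x^6).

a_0 = 1; a_1 = 0; a_2 = -3/2; a_3 = 1/3; a_4 = 13/24; a_5 = -1/5


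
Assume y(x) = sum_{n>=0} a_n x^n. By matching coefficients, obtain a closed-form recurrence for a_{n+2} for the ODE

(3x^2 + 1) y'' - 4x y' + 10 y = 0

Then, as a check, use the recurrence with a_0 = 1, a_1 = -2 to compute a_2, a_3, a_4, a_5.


Substitute y = sum_n a_n x^n.
(1 + 3 x^2) y'' contributes (n+2)(n+1) a_{n+2} + 3 n(n-1) a_n at x^n.
-4 x y'(x) contributes -4 n a_n at x^n.
10 y(x) contributes 10 a_n at x^n.
Matching x^n: (n+2)(n+1) a_{n+2} + (3 n(n-1) - 4 n + 10) a_n = 0.
Thus a_{n+2} = (-3 n(n-1) + 4 n - 10) / ((n+1)(n+2)) * a_n.

Check with a_0 = 1, a_1 = -2 (apply the recurrence for n = 0, 1, 2, 3): a_0 = 1, a_1 = -2, a_2 = -5, a_3 = 2, a_4 = 10/3, a_5 = -8/5.

a_(n+2) = (-3 n(n-1) + 4 n - 10) / ((n+1)(n+2)) * a_n; check: a_0 = 1, a_1 = -2, a_2 = -5, a_3 = 2, a_4 = 10/3, a_5 = -8/5


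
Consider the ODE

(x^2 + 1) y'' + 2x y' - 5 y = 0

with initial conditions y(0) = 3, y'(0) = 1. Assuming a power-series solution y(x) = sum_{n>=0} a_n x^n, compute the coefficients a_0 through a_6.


Ansatz: y(x) = sum_{n>=0} a_n x^n, so y'(x) = sum_{n>=1} n a_n x^(n-1) and y''(x) = sum_{n>=2} n(n-1) a_n x^(n-2).
Substitute into P(x) y'' + Q(x) y' + R(x) y = 0 with P(x) = x^2 + 1, Q(x) = 2x, R(x) = -5, and match powers of x.
Initial conditions: a_0 = 3, a_1 = 1.
Setting the coefficient of each power of x to zero and solving order by order (substituting the coefficients already found):
  x^0: 2 a_2 - 5 a_0 = 0  ->  2 a_2 = 5 a_0 = 15  ->  a_2 = 15/2
  x^1: 6 a_3 - 3 a_1 = 0  ->  6 a_3 = 3 a_1 = 3  ->  a_3 = 1/2
  x^2: 12 a_4 + a_2 = 0  ->  12 a_4 = -a_2 = -15/2  ->  a_4 = -5/8
  x^3: 20 a_5 + 7 a_3 = 0  ->  20 a_5 = -7 a_3 = -7/2  ->  a_5 = -7/40
  x^4: 30 a_6 + 15 a_4 = 0  ->  30 a_6 = -15 a_4 = 75/8  ->  a_6 = 5/16
Truncated series: y(x) = 3 + x + (15/2) x^2 + (1/2) x^3 - (5/8) x^4 - (7/40) x^5 + (5/16) x^6 + O(x^7).

a_0 = 3; a_1 = 1; a_2 = 15/2; a_3 = 1/2; a_4 = -5/8; a_5 = -7/40; a_6 = 5/16


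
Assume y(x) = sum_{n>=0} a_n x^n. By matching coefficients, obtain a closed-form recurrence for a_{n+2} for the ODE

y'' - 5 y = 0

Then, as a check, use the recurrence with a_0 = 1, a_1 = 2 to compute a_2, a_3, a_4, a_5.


Substitute y = sum_n a_n x^n into y'' + (const) y = 0.
y''(x) = sum_{n>=0} (n+2)(n+1) a_{n+2} x^n.
The ODE becomes sum_n [(n+2)(n+1) a_{n+2} - 5 a_n] x^n = 0.
Setting each coefficient to zero gives the recurrence:
  (n+2)(n+1) a_{n+2} - 5 a_n = 0,
  a_{n+2} = 5 / ((n+1)(n+2)) a_n.

Check with a_0 = 1, a_1 = 2 (apply the recurrence for n = 0, 1, 2, 3): a_0 = 1, a_1 = 2, a_2 = 5/2, a_3 = 5/3, a_4 = 25/24, a_5 = 5/12.

a_{n+2} = 5/((n+1)(n+2)) * a_n; check: a_0 = 1, a_1 = 2, a_2 = 5/2, a_3 = 5/3, a_4 = 25/24, a_5 = 5/12


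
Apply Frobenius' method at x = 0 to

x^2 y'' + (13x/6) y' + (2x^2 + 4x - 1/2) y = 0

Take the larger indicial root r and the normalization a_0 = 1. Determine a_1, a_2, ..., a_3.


Write in Frobenius form y'' + (p(x)/x) y' + (q(x)/x^2) y = 0:
  p(x) = 13/6,  q(x) = 2x^2 + 4x - 1/2.
Indicial equation: r(r-1) + (13/6) r + (-1/2) = 0 -> roots r_1 = 1/3, r_2 = -3/2.
Take r = r_1 = 1/3. Let y(x) = x^r sum_{n>=0} a_n x^n with a_0 = 1.
Substitute y = x^r sum a_n x^n and match x^{r+n}. The recurrence is
  D(n) a_n + 4 a_{n-1} + 2 a_{n-2} = 0,  where D(n) = (r+n)(r+n-1) + (13/6)(r+n) + (-1/2).
  a_n = [-4 a_{n-1} - 2 a_{n-2}] / D(n).
Since the indicial polynomial factors as (r - r_1)(r - r_2), D(n) = (r_1 + n - r_1)(r_1 + n - r_2) = n(n + 11/6).
Evaluating step by step (a_0 = 1):
  n = 1: D(1) = 1(1 + 11/6) = 17/6; numerator = -4(1) = -4; a_1 = (-4)/(17/6) = -24/17
  n = 2: D(2) = 2(2 + 11/6) = 23/3; numerator = -4(-24/17) - 2(1) = 62/17; a_2 = (62/17)/(23/3) = 186/391
  n = 3: D(3) = 3(3 + 11/6) = 29/2; numerator = -4(186/391) - 2(-24/17) = 360/391; a_3 = (360/391)/(29/2) = 720/11339

r = 1/3; a_0 = 1; a_1 = -24/17; a_2 = 186/391; a_3 = 720/11339


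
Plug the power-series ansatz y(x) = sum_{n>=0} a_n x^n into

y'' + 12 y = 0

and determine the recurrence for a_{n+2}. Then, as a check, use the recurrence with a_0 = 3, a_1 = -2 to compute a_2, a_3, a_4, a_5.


Substitute y = sum_n a_n x^n into y'' + (const) y = 0.
y''(x) = sum_{n>=0} (n+2)(n+1) a_{n+2} x^n.
The ODE becomes sum_n [(n+2)(n+1) a_{n+2} + 12 a_n] x^n = 0.
Setting each coefficient to zero gives the recurrence:
  (n+2)(n+1) a_{n+2} + 12 a_n = 0,
  a_{n+2} = -12 / ((n+1)(n+2)) a_n.

Check with a_0 = 3, a_1 = -2 (apply the recurrence for n = 0, 1, 2, 3): a_0 = 3, a_1 = -2, a_2 = -18, a_3 = 4, a_4 = 18, a_5 = -12/5.

a_{n+2} = -12/((n+1)(n+2)) * a_n; check: a_0 = 3, a_1 = -2, a_2 = -18, a_3 = 4, a_4 = 18, a_5 = -12/5


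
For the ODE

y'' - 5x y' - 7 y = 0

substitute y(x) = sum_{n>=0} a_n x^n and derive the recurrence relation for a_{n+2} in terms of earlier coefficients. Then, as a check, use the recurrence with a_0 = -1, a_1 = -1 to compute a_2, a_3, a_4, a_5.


Substitute y = sum_n a_n x^n.
y''(x) has coefficient (n+2)(n+1) a_{n+2} at x^n;
-5 x y'(x) has coefficient -5 n a_n at x^n (shift);
-7 y(x) has coefficient -7 a_n at x^n.
Matching x^n: (n+2)(n+1) a_{n+2} + (-5n - 7) a_n = 0.
Thus a_{n+2} = (5n + 7) / ((n+1)(n+2)) * a_n.

Check with a_0 = -1, a_1 = -1 (apply the recurrence for n = 0, 1, 2, 3): a_0 = -1, a_1 = -1, a_2 = -7/2, a_3 = -2, a_4 = -119/24, a_5 = -11/5.

a_(n+2) = (5n + 7) / ((n+1)(n+2)) * a_n; check: a_0 = -1, a_1 = -1, a_2 = -7/2, a_3 = -2, a_4 = -119/24, a_5 = -11/5


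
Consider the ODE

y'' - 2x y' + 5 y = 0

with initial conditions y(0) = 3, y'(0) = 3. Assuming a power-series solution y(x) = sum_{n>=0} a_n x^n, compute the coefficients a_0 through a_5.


Ansatz: y(x) = sum_{n>=0} a_n x^n, so y'(x) = sum_{n>=1} n a_n x^(n-1) and y''(x) = sum_{n>=2} n(n-1) a_n x^(n-2).
Substitute into P(x) y'' + Q(x) y' + R(x) y = 0 with P(x) = 1, Q(x) = -2x, R(x) = 5, and match powers of x.
Initial conditions: a_0 = 3, a_1 = 3.
Setting the coefficient of each power of x to zero and solving order by order (substituting the coefficients already found):
  x^0: 2 a_2 + 5 a_0 = 0  ->  2 a_2 = -5 a_0 = -15  ->  a_2 = -15/2
  x^1: 6 a_3 + 3 a_1 = 0  ->  6 a_3 = -3 a_1 = -9  ->  a_3 = -3/2
  x^2: 12 a_4 + a_2 = 0  ->  12 a_4 = -a_2 = 15/2  ->  a_4 = 5/8
  x^3: 20 a_5 - a_3 = 0  ->  20 a_5 = a_3 = -3/2  ->  a_5 = -3/40
Truncated series: y(x) = 3 + 3 x - (15/2) x^2 - (3/2) x^3 + (5/8) x^4 - (3/40) x^5 + O(x^6).

a_0 = 3; a_1 = 3; a_2 = -15/2; a_3 = -3/2; a_4 = 5/8; a_5 = -3/40


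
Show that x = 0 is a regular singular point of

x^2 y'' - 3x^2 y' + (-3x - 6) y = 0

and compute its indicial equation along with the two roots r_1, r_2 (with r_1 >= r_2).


Divide by x^2 to reach normal form y'' + P_1(x) y' + P_2(x) y = 0 with P_1(x) = -3 and P_2(x) = -3/x - 6/x^2.
x = 0 is a singular point because the y-coefficient -3/x - 6/x^2 has a pole at x = 0.
It is a regular singular point because x P_1(x) = p(x) = -3x and x^2 P_2(x) = q(x) = -3x - 6 are polynomials, hence analytic at x = 0.
p(0) = 0,  q(0) = -6.
Indicial equation: r(r-1) + p(0) r + q(0) = 0, i.e. r^2 + (p(0) - 1) r + q(0) = 0, i.e. r^2 - 1 r - 6 = 0.
Discriminant: (-1)^2 - 4(-6) = 25, so r = (1 ± 5)/2.
Solving: r_1 = 3, r_2 = -2.

indicial: r^2 - 1 r - 6 = 0; roots r_1 = 3, r_2 = -2


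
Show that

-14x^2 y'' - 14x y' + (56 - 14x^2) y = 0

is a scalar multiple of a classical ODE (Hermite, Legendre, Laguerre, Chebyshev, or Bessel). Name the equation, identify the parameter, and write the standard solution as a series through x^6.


All three coefficients share the factor -14; dividing through by -14 gives  x^2 y'' + x y' + (x^2 - 4) y = 0.
This matches the Bessel equation x^2 y'' + x y' + (x^2 - nu^2) y = 0 with nu^2 = 4, so nu = 2; the solution bounded at x = 0 is J_2(x).
Frobenius at x = 0: indicial roots ±nu; for r = nu the recurrence k(k + 2nu) c_k = -c_{k-2} gives the standard series J_nu(x) = sum_{k>=0} (-1)^k / (k! (k+nu)!) (x/2)^(2k+nu). Evaluate the first 3 terms:
  k = 0: (-1)^0 / (0! * 2! * 2^2) x^2 = 1/(1*2*4) x^2 = (1/8) x^2
  k = 1: (-1)^1 / (1! * 3! * 2^4) x^4 = -1/(1*6*16) x^4 = (-1/96) x^4
  k = 2: (-1)^2 / (2! * 4! * 2^6) x^6 = 1/(2*24*64) x^6 = (1/3072) x^6
Hence J_2(x) = x^6/3072 - x^4/96 + x^2/8 + ....

J_2(x); series = x^6/3072 - x^4/96 + x^2/8


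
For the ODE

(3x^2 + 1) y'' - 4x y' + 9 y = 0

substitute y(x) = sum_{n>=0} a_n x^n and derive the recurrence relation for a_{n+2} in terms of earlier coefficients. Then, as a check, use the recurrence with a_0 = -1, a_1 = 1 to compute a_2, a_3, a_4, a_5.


Substitute y = sum_n a_n x^n.
(1 + 3 x^2) y'' contributes (n+2)(n+1) a_{n+2} + 3 n(n-1) a_n at x^n.
-4 x y'(x) contributes -4 n a_n at x^n.
9 y(x) contributes 9 a_n at x^n.
Matching x^n: (n+2)(n+1) a_{n+2} + (3 n(n-1) - 4 n + 9) a_n = 0.
Thus a_{n+2} = (-3 n(n-1) + 4 n - 9) / ((n+1)(n+2)) * a_n.

Check with a_0 = -1, a_1 = 1 (apply the recurrence for n = 0, 1, 2, 3): a_0 = -1, a_1 = 1, a_2 = 9/2, a_3 = -5/6, a_4 = -21/8, a_5 = 5/8.

a_(n+2) = (-3 n(n-1) + 4 n - 9) / ((n+1)(n+2)) * a_n; check: a_0 = -1, a_1 = 1, a_2 = 9/2, a_3 = -5/6, a_4 = -21/8, a_5 = 5/8
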